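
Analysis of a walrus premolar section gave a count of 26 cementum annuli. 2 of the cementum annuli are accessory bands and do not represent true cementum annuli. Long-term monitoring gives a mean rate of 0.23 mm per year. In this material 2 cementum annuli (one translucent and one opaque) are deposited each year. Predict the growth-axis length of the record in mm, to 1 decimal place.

Correcting the raw count gives 26 − 2 = 24 true cementum annuli.
With 2 cementum annuli per year, 24 / 2 = 12 years.
Length ≈ 0.23 × 12 = 2.8 mm.

2.8 mm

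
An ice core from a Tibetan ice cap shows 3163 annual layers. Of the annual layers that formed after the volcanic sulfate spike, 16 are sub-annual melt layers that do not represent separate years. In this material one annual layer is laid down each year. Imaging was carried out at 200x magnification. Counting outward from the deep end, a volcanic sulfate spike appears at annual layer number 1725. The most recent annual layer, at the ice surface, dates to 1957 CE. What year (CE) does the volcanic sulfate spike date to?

3163 − 1725 = 1438 annual layers lie beyond the volcanic sulfate spike toward the ice surface.
1438 − 16 false = 1422 true annual layers after the volcanic sulfate spike.
The annual layer at the ice surface is 1957 CE, so the volcanic sulfate spike dates to 1957 − 1422 = 535 CE.

535 CE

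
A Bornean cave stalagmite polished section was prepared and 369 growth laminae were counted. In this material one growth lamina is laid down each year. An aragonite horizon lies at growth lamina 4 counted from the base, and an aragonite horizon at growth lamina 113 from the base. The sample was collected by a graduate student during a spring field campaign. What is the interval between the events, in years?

109 years

Separation: 113 − 4 = 109 growth laminae.
One growth lamina per year makes the interval 109 years.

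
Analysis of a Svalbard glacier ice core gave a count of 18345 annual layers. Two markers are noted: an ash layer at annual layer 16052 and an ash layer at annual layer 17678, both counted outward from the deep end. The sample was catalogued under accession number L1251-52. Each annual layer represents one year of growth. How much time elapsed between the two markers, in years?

Separation: 17678 − 16052 = 1626 annual layers.
At one annual layer per year, 1626 years elapsed between them.

1626 yr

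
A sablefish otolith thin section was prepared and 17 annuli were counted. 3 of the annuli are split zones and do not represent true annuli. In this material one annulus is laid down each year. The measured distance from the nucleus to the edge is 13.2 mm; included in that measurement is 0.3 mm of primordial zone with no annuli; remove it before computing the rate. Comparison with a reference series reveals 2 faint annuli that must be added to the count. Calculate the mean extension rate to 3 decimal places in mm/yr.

True annulus count = 17 − 3 + 2 = 16.
Net length = 13.2 − 0.3 = 12.9 mm.
Extension rate ≈ 12.9 / 16 = 0.806 mm/yr.

0.806 mm/yr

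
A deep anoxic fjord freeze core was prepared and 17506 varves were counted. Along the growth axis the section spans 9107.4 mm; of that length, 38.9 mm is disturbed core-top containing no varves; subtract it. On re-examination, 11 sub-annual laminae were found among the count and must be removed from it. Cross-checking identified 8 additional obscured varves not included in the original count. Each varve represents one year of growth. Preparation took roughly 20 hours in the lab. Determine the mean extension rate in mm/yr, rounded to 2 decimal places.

0.52 mm/yr

Correcting the raw count gives 17506 − 11 + 8 = 17503 true varves.
The growth record spans 9107.4 − 38.9 = 9068.5 mm.
9068.5 mm over 17503 years gives 9068.5 / 17503 ≈ 0.52 mm/yr.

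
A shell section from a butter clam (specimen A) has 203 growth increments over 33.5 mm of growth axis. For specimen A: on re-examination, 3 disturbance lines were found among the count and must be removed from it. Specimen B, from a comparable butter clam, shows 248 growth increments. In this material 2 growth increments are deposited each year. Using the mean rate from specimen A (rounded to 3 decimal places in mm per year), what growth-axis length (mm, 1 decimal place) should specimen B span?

Specimen A: after corrections the count is 203 − 3 = 200 growth increments.
Specimen A: 200 growth increments at 2 per year is 200 / 2 = 100 years.
A: Extension rate ≈ 33.5 / 100 = 0.335 mm/year.
Specimen B: dividing by 2 growth increments per year: 248 / 2 = 124 years. For B, 0.335 mm/year × 124 years = 41.5 mm.

41.5 mm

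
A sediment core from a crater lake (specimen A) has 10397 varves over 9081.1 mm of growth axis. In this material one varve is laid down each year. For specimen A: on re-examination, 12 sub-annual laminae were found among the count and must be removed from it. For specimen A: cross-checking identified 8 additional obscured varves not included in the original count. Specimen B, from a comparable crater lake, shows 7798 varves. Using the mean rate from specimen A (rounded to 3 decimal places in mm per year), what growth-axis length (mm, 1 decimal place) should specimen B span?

Specimen A: adjusted count: 10397 − 12 + 8 = 10393 varves.
A: Extension rate ≈ 9081.1 / 10393 = 0.874 mm/yr.
B's length ≈ 0.874 × 7798 = 6815.5 mm.

6815.5 mm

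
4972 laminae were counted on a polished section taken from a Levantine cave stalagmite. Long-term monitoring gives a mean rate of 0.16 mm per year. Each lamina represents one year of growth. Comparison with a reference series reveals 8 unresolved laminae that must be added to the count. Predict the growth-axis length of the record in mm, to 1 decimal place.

Adjusted count: 4972 + 8 = 4980 laminae.
Length ≈ 0.16 × 4980 = 796.8 mm.

796.8 mm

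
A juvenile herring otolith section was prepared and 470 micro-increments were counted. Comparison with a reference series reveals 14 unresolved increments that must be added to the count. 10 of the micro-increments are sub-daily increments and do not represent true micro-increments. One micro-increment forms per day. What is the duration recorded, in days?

Correcting the raw count gives 470 − 10 + 14 = 474 true micro-increments.
One micro-increment per day makes the duration 474 days.

474 days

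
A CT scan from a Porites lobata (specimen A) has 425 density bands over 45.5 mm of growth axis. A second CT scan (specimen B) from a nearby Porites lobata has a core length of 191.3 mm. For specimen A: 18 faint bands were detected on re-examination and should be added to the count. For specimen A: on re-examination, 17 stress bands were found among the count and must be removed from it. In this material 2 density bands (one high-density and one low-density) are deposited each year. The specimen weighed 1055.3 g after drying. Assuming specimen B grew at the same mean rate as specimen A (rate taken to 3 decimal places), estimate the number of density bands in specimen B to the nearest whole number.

Specimen A: correcting the raw count gives 425 − 17 + 18 = 426 true density bands.
Specimen A: 426 density bands at 2 per year is 426 / 2 = 213 years.
A: Mean rate = 45.5 mm / 213 years ≈ 0.214 mm/year.
For B, 191.3 / 0.214 = 893.93 years; at 2 density bands per year that is 893.93 × 2 ≈ 1788 density bands.

1788 density bands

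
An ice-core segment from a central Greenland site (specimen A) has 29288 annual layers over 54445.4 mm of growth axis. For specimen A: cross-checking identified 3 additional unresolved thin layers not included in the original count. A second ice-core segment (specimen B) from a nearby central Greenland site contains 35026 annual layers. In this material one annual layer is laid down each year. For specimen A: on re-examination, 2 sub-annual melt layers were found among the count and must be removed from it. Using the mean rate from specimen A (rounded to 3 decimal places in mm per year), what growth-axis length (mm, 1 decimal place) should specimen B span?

65113.3 mm

Specimen A: correcting the raw count gives 29288 − 2 + 3 = 29289 true annual layers.
A: Extension rate ≈ 54445.4 / 29289 = 1.859 mm/year.
For B, 1.859 mm/year × 35026 years = 65113.3 mm.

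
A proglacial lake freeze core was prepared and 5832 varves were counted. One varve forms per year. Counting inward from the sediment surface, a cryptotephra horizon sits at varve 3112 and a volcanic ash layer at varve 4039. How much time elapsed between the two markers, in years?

4039 − 3112 = 927 varves lie between the two events.
At one varve per year, 927 years elapsed between them.

927 years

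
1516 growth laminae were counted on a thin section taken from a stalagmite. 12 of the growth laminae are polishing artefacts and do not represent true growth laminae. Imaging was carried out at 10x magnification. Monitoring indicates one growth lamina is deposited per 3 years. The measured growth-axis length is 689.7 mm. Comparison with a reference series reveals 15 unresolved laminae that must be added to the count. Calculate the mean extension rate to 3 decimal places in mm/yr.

0.151 mm/yr

After corrections the count is 1516 − 12 + 15 = 1519 growth laminae.
1519 growth laminae at 3 years each span 1519 × 3 = 4557 years.
Extension rate ≈ 689.7 / 4557 = 0.151 mm/yr.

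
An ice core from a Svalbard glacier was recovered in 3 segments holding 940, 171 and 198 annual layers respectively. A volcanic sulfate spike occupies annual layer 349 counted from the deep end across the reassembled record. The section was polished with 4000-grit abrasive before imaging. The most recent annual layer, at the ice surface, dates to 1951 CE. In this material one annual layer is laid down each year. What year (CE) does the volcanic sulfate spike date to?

Total annual layers = 940 + 171 + 198 = 1309.
Between annual layer 349 and the ice surface there are 1309 − 349 = 960 annual layers.
Counting back 960 years from 1951 CE places the volcanic sulfate spike in 1951 − 960 = 991 CE.

991 CE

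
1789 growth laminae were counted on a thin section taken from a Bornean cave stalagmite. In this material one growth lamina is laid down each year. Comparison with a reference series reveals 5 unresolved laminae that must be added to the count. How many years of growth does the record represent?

Adjusted count: 1789 + 5 = 1794 growth laminae.
With a one-to-one growth lamina periodicity this is 1794 years.

1794 yr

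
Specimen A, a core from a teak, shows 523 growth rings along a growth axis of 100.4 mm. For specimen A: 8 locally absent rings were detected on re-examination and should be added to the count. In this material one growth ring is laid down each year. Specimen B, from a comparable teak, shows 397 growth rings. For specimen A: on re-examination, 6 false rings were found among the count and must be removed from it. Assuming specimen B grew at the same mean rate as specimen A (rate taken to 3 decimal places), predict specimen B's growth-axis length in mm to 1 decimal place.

75.8 mm

Specimen A: adjusted count: 523 − 6 + 8 = 525 growth rings.
A: Mean rate = 100.4 mm / 525 years ≈ 0.191 mm/year.
Length of B = 0.191 × 397 = 75.8 mm.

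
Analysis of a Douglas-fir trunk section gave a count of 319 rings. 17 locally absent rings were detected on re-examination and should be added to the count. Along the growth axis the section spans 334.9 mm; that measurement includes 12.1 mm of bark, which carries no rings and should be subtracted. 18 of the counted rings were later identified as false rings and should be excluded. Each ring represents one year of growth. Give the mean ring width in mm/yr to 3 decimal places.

True ring count = 319 − 18 + 17 = 318.
Net length = 334.9 − 12.1 = 322.8 mm.
322.8 mm over 318 years gives 322.8 / 318 ≈ 1.015 mm/yr.

1.015 mm/yr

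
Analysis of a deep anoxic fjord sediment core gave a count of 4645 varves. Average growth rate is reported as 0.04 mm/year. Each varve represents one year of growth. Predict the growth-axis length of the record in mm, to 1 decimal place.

185.8 mm

4645 years of growth are recorded.
4645 years at 0.04 mm/year gives 0.04 × 4645 = 185.8 mm.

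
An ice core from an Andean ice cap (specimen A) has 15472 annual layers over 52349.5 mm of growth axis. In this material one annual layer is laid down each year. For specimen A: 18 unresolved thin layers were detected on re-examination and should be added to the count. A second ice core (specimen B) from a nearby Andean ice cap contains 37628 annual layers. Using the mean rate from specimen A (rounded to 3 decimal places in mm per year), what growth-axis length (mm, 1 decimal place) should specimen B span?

127182.6 mm

Specimen A: true annual layer count = 15472 + 18 = 15490.
A: Extension rate ≈ 52349.5 / 15490 = 3.380 mm per year.
For B, 3.380 mm/year × 37628 years = 127182.6 mm.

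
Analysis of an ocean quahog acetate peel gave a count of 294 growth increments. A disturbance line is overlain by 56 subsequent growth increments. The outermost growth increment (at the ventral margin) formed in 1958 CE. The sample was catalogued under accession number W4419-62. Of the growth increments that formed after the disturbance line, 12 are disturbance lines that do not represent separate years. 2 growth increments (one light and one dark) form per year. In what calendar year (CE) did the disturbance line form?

There are 56 growth increments younger than the disturbance line.
Excluding 12 false growth increments: 56 − 12 = 44.
44 growth increments at 2 per year is 44 / 2 = 22 years.
The growth increment at the ventral margin is 1958 CE, so the disturbance line dates to 1958 − 22 = 1936 CE.

1936 CE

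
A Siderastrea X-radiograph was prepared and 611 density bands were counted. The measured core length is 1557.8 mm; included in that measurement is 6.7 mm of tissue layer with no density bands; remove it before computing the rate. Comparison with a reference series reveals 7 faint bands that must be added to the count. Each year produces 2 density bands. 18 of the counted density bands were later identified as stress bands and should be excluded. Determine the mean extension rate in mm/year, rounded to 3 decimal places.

5.170 mm/year

True density band count = 611 − 18 + 7 = 600.
600 density bands at 2 per year is 600 / 2 = 300 years.
The growth record spans 1557.8 − 6.7 = 1551.1 mm.
Extension rate ≈ 1551.1 / 300 = 5.170 mm/year.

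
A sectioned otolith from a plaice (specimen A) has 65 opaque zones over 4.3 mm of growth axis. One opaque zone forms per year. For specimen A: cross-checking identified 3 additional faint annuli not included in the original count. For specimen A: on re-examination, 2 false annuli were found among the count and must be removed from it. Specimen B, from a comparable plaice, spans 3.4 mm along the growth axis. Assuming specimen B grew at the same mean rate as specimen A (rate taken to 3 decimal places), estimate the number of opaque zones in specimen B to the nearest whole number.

Specimen A: after corrections the count is 65 − 2 + 3 = 66 opaque zones.
A: 4.3 mm over 66 years gives 4.3 / 66 ≈ 0.065 mm/year.
B spans 3.4 / 0.065 = 52.31 years ≈ 52 opaque zones.

52 opaque zones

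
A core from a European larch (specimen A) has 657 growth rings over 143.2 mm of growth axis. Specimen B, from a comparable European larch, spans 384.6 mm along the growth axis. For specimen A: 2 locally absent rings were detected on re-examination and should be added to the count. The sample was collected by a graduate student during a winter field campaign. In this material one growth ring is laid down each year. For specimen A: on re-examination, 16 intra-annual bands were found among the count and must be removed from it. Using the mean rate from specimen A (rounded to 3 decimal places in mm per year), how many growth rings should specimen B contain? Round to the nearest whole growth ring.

Specimen A: correcting the raw count gives 657 − 16 + 2 = 643 true growth rings.
A: Extension rate ≈ 143.2 / 643 = 0.223 mm per year.
B spans 384.6 / 0.223 = 1724.66 years ≈ 1725 growth rings.

1725 growth rings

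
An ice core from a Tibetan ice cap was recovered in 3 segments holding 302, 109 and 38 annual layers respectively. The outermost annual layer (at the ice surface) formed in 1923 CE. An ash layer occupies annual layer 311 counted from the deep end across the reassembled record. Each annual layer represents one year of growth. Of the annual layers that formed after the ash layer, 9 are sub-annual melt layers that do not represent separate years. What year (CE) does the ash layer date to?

1794 CE

Total annual layers = 302 + 109 + 38 = 449.
Between annual layer 311 and the ice surface there are 449 − 311 = 138 annual layers.
Excluding 9 false annual layers: 138 − 9 = 129.
1923 − 129 = 1794 CE.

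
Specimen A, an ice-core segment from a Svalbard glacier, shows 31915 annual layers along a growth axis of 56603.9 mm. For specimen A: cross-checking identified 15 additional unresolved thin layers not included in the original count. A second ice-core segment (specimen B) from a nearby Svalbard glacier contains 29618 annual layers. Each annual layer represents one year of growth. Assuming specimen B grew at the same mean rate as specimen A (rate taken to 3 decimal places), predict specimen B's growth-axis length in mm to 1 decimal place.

Specimen A: adjusted count: 31915 + 15 = 31930 annual layers.
A: Mean rate = 56603.9 mm / 31930 years ≈ 1.773 mm/yr.
Length of B = 1.773 × 29618 = 52512.7 mm.

52512.7 mm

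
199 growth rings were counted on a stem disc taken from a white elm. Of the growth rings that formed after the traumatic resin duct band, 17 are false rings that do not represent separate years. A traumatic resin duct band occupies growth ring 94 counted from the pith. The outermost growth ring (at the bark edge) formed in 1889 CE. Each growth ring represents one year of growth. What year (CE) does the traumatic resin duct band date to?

The traumatic resin duct band sits at growth ring 94 from the pith, so 199 − 94 = 105 growth rings formed after it.
Excluding 17 false growth rings: 105 − 17 = 88.
The growth ring at the bark edge is 1889 CE, so the traumatic resin duct band dates to 1889 − 88 = 1801 CE.

1801 CE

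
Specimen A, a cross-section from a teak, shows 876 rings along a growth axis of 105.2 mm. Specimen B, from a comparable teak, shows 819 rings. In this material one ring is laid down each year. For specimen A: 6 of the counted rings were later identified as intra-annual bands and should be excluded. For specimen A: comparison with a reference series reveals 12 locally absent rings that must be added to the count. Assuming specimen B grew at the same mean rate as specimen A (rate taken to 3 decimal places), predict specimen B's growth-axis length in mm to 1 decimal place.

Specimen A: correcting the raw count gives 876 − 6 + 12 = 882 true rings.
A: 105.2 mm over 882 years gives 105.2 / 882 ≈ 0.119 mm per year.
Length of B = 0.119 × 819 = 97.5 mm.

97.5 mm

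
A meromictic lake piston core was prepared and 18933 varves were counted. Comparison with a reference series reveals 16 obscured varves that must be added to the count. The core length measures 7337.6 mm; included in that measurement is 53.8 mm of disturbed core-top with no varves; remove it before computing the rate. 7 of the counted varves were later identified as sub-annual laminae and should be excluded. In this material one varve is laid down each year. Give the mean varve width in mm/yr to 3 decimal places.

True varve count = 18933 − 7 + 16 = 18942.
Net length = 7337.6 − 53.8 = 7283.8 mm.
Extension rate ≈ 7283.8 / 18942 = 0.385 mm/yr.

0.385 mm/yr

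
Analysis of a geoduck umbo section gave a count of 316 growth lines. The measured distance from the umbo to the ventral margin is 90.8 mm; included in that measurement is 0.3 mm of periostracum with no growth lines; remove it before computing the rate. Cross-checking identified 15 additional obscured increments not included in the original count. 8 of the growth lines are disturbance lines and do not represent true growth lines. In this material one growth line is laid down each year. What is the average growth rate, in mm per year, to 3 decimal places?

0.280 mm per year

After corrections the count is 316 − 8 + 15 = 323 growth lines.
The growth record spans 90.8 − 0.3 = 90.5 mm.
Mean rate = 90.5 mm / 323 years ≈ 0.280 mm per year.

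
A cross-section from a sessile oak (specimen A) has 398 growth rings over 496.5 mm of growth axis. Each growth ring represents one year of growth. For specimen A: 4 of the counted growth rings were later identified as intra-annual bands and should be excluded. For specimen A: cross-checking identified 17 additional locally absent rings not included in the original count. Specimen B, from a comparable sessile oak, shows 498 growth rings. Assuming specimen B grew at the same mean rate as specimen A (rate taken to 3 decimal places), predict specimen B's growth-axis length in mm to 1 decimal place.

601.6 mm

Specimen A: adjusted count: 398 − 4 + 17 = 411 growth rings.
A: Extension rate ≈ 496.5 / 411 = 1.208 mm/year.
For B, 1.208 mm/year × 498 years = 601.6 mm.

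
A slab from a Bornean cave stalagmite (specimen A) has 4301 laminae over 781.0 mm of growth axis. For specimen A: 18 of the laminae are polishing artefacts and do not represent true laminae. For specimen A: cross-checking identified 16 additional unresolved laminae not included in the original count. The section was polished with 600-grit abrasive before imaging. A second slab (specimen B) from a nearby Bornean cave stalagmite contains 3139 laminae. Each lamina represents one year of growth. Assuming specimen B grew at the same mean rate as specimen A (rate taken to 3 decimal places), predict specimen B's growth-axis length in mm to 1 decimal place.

Specimen A: adjusted count: 4301 − 18 + 16 = 4299 laminae.
A: Extension rate ≈ 781.0 / 4299 = 0.182 mm per year.
For B, 0.182 mm/year × 3139 years = 571.3 mm.

571.3 mm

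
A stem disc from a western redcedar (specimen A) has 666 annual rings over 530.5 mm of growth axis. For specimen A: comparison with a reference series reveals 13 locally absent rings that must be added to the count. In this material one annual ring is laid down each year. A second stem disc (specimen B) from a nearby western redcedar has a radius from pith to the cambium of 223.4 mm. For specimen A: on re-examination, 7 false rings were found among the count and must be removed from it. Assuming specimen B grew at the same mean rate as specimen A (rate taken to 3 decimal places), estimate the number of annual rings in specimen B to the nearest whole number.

283 annual rings

Specimen A: true annual ring count = 666 − 7 + 13 = 672.
A: Extension rate ≈ 530.5 / 672 = 0.789 mm/year.
For B, 223.4 / 0.789 = 283.14 years ≈ 283 annual rings.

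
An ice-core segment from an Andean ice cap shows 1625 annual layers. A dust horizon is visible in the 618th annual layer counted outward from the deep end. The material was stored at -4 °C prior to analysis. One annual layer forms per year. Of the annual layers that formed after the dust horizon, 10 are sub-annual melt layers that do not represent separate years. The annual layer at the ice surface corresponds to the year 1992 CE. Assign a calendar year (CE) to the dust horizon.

995 CE

Between annual layer 618 and the ice surface there are 1625 − 618 = 1007 annual layers.
1007 − 10 false = 997 true annual layers after the dust horizon.
1992 − 997 = 995 CE.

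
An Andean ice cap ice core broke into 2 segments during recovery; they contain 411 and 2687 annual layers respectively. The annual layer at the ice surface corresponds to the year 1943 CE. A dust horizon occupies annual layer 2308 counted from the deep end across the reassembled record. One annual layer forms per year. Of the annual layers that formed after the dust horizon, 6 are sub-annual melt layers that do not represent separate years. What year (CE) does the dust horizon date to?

Total annual layers = 411 + 2687 = 3098.
3098 − 2308 = 790 annual layers lie beyond the dust horizon toward the ice surface.
Removing the 6 false annual layers leaves 790 − 6 = 784 true annual layers beyond the dust horizon.
The annual layer at the ice surface is 1943 CE, so the dust horizon dates to 1943 − 784 = 1159 CE.

1159 CE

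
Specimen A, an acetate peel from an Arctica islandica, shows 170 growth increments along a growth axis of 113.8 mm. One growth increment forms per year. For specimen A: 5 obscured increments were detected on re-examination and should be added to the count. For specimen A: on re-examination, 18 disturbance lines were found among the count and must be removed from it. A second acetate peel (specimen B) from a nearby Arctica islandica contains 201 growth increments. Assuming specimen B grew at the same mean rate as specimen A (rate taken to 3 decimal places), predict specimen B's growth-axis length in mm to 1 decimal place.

Specimen A: correcting the raw count gives 170 − 18 + 5 = 157 true growth increments.
A: Mean rate = 113.8 mm / 157 years ≈ 0.725 mm per year.
B's length ≈ 0.725 × 201 = 145.7 mm.

145.7 mm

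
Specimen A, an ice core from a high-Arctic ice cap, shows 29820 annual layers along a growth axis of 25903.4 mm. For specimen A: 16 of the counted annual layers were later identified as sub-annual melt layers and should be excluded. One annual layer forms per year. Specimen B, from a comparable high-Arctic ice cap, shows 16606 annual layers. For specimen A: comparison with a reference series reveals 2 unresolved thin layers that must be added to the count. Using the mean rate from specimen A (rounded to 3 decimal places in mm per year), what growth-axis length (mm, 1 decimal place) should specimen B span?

Specimen A: correcting the raw count gives 29820 − 16 + 2 = 29806 true annual layers.
A: Mean rate = 25903.4 mm / 29806 years ≈ 0.869 mm/year.
B's length ≈ 0.869 × 16606 = 14430.6 mm.

14430.6 mm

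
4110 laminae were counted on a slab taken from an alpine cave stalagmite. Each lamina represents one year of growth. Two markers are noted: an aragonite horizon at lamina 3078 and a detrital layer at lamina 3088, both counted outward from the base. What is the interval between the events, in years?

10 yr

Separation: 3088 − 3078 = 10 laminae.
One lamina per year makes the interval 10 years.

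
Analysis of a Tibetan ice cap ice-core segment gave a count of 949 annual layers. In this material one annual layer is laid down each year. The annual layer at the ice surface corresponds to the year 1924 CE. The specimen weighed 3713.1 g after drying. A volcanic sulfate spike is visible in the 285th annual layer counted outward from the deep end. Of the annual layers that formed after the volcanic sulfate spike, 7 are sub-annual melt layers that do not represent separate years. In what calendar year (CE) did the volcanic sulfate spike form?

1267 CE

949 − 285 = 664 annual layers lie beyond the volcanic sulfate spike toward the ice surface.
Excluding 7 false annual layers: 664 − 7 = 657.
The annual layer at the ice surface is 1924 CE, so the volcanic sulfate spike dates to 1924 − 657 = 1267 CE.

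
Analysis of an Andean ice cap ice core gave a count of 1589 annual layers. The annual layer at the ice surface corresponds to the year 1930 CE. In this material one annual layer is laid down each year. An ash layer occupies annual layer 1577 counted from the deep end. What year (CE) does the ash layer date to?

1589 − 1577 = 12 annual layers lie beyond the ash layer toward the ice surface.
Counting back 12 years from 1930 CE places the ash layer in 1930 − 12 = 1918 CE.

1918 CE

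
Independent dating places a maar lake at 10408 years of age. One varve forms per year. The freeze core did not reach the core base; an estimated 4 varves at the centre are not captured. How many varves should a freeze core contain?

10404 varves

One varve per year gives 10408 varves over 10408 years.
Less the 4 uncaptured varves: 10408 − 4 = 10404.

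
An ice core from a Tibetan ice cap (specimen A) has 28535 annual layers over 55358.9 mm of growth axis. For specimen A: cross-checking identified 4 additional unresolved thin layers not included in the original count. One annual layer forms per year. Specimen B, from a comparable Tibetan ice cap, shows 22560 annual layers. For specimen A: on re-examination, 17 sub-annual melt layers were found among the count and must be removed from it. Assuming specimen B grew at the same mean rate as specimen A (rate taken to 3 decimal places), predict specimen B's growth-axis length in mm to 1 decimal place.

Specimen A: true annual layer count = 28535 − 17 + 4 = 28522.
A: Mean rate = 55358.9 mm / 28522 years ≈ 1.941 mm/year.
Length of B = 1.941 × 22560 = 43789.0 mm.

43789.0 mm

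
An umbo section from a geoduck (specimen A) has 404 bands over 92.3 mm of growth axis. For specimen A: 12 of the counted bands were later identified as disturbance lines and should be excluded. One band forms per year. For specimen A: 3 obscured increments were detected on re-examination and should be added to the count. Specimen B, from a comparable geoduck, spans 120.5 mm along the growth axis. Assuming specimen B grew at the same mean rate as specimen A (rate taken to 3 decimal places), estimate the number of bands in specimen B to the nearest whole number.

515 bands

Specimen A: adjusted count: 404 − 12 + 3 = 395 bands.
A: Extension rate ≈ 92.3 / 395 = 0.234 mm per year.
B spans 120.5 / 0.234 = 514.96 years ≈ 515 bands.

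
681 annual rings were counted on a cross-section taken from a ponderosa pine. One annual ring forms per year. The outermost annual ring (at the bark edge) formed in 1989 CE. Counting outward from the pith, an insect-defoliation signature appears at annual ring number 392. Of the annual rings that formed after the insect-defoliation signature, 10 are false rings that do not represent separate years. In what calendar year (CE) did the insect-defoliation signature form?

Between annual ring 392 and the bark edge there are 681 − 392 = 289 annual rings.
289 − 10 false = 279 true annual rings after the insect-defoliation signature.
1989 − 279 = 1710 CE.

1710 CE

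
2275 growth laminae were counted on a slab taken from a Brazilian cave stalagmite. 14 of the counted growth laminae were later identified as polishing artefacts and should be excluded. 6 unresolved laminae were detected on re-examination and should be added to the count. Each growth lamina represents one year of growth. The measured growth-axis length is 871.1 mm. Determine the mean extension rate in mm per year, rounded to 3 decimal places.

Correcting the raw count gives 2275 − 14 + 6 = 2267 true growth laminae.
Mean rate = 871.1 mm / 2267 years ≈ 0.384 mm per year.

0.384 mm per year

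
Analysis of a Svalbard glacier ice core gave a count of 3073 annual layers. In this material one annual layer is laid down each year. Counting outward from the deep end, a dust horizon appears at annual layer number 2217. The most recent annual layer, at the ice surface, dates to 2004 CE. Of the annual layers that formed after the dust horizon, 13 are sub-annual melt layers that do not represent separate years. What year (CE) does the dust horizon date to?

1161 CE

The dust horizon sits at annual layer 2217 from the deep end, so 3073 − 2217 = 856 annual layers formed after it.
Excluding 13 false annual layers: 856 − 13 = 843.
2004 − 843 = 1161 CE.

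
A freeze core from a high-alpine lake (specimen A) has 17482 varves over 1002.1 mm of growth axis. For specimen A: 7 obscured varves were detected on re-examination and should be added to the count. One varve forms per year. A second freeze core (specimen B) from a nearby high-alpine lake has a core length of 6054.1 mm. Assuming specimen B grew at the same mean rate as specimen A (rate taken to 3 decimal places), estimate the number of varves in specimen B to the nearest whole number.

106212 varves

Specimen A: after corrections the count is 17482 + 7 = 17489 varves.
A: Mean rate = 1002.1 mm / 17489 years ≈ 0.057 mm per year.
Specimen B: 6054.1 mm / 0.057 mm per year = 106212.28 years ≈ 106212 varves.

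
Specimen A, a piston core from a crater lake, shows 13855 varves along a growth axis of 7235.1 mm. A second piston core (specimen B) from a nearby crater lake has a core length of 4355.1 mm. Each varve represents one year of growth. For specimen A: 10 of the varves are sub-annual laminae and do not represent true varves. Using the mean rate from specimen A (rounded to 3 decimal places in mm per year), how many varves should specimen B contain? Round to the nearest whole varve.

8327 varves

Specimen A: after corrections the count is 13855 − 10 = 13845 varves.
A: Extension rate ≈ 7235.1 / 13845 = 0.523 mm per year.
B spans 4355.1 / 0.523 = 8327.15 years ≈ 8327 varves.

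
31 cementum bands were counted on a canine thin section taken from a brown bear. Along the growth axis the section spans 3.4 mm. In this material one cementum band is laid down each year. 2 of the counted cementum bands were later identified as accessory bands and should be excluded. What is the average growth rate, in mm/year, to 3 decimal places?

0.117 mm/year

Correcting the raw count gives 31 − 2 = 29 true cementum bands.
Extension rate ≈ 3.4 / 29 = 0.117 mm/year.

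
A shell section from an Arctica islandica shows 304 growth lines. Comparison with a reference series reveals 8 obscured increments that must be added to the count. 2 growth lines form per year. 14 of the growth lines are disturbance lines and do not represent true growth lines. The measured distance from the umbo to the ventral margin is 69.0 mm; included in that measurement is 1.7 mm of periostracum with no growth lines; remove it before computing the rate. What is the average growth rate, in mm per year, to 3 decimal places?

0.452 mm per year

Adjusted count: 304 − 14 + 8 = 298 growth lines.
With 2 growth lines per year, 298 / 2 = 149 years.
Removing the 1.7 mm offcut leaves 69.0 − 1.7 = 67.3 mm.
Extension rate ≈ 67.3 / 149 = 0.452 mm per year.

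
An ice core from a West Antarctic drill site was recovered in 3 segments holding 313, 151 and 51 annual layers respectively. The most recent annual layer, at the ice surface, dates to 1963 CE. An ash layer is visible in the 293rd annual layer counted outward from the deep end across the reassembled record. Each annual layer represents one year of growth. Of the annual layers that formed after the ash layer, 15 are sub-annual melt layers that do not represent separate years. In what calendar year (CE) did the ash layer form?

1756 CE

Total annual layers = 313 + 151 + 51 = 515.
Between annual layer 293 and the ice surface there are 515 − 293 = 222 annual layers.
Excluding 15 false annual layers: 222 − 15 = 207.
The annual layer at the ice surface is 1963 CE, so the ash layer dates to 1963 − 207 = 1756 CE.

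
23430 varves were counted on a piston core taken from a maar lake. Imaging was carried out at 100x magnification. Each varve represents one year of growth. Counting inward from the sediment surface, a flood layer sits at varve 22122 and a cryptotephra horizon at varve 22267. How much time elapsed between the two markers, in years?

145 years

22267 − 22122 = 145 varves lie between the two events.
At one varve per year, 145 years elapsed between them.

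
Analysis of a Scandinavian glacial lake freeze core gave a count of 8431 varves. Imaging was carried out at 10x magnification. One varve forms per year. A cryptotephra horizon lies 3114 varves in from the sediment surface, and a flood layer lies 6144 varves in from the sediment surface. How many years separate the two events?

6144 − 3114 = 3030 varves lie between the two events.
That is 3030 years at one varve per year.

3030 years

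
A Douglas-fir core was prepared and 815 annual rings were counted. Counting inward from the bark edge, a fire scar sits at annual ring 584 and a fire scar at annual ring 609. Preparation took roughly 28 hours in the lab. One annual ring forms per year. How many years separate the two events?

25 yr

609 − 584 = 25 annual rings lie between the two events.
That is 25 years at one annual ring per year.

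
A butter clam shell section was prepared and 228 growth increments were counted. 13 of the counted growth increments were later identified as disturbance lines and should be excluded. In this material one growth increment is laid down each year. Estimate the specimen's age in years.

215 years

Adjusted count: 228 − 13 = 215 growth increments.
At one growth increment per year, that is 215 years.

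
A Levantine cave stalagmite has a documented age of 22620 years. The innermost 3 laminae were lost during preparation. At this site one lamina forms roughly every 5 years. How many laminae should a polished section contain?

4521 laminae

One lamina every 5 years means 22620 / 5 = 4524 laminae.
Less the 3 uncaptured laminae: 4524 − 3 = 4521.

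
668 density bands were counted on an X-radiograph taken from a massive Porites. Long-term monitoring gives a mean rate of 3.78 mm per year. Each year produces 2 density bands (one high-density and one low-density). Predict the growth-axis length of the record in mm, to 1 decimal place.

With 2 density bands per year, 668 / 2 = 334 years.
334 years at 3.78 mm/year gives 3.78 × 334 = 1262.5 mm.

1262.5 mm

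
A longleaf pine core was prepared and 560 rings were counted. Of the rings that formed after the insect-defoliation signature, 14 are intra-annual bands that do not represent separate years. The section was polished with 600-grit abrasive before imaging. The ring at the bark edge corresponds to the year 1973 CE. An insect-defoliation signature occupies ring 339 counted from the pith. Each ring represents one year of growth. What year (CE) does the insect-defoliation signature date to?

1766 CE

Between ring 339 and the bark edge there are 560 − 339 = 221 rings.
Excluding 14 false rings: 221 − 14 = 207.
1973 − 207 = 1766 CE.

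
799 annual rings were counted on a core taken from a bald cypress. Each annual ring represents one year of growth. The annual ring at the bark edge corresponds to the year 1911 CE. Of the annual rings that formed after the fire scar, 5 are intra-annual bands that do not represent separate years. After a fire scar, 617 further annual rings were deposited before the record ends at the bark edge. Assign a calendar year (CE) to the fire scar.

617 annual rings formed after the fire scar.
617 − 5 false = 612 true annual rings after the fire scar.
The annual ring at the bark edge is 1911 CE, so the fire scar dates to 1911 − 612 = 1299 CE.

1299 CE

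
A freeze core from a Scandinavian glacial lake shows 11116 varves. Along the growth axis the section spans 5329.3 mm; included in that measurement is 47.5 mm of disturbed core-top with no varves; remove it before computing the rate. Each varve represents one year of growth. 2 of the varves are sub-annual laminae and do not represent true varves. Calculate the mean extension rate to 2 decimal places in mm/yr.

0.48 mm/yr

Correcting the raw count gives 11116 − 2 = 11114 true varves.
Net length = 5329.3 − 47.5 = 5281.8 mm.
5281.8 mm over 11114 years gives 5281.8 / 11114 ≈ 0.48 mm/yr.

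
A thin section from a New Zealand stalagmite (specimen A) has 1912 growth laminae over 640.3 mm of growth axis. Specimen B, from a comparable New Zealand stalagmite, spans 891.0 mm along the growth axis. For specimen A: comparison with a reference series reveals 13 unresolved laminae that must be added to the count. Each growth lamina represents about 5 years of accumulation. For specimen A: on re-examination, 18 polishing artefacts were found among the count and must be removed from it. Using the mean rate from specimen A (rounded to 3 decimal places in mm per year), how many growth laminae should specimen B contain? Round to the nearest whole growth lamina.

2660 growth laminae

Specimen A: correcting the raw count gives 1912 − 18 + 13 = 1907 true growth laminae.
Specimen A: 1907 growth laminae at 5 years each span 1907 × 5 = 9535 years.
A: Mean rate = 640.3 mm / 9535 years ≈ 0.067 mm/yr.
B spans 891.0 / 0.067 = 13298.51 years; at 5 years per growth lamina that is 13298.51 / 5 ≈ 2660 growth laminae.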